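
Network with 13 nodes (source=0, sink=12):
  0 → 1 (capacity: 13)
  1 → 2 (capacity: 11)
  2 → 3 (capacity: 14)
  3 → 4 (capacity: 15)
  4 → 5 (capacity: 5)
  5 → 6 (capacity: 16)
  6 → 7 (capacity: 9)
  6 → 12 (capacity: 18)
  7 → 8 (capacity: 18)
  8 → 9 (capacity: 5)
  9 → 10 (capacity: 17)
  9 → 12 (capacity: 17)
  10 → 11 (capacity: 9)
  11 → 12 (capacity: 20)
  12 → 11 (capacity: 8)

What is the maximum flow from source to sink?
Maximum flow = 5

Max flow: 5

Flow assignment:
  0 → 1: 5/13
  1 → 2: 5/11
  2 → 3: 5/14
  3 → 4: 5/15
  4 → 5: 5/5
  5 → 6: 5/16
  6 → 12: 5/18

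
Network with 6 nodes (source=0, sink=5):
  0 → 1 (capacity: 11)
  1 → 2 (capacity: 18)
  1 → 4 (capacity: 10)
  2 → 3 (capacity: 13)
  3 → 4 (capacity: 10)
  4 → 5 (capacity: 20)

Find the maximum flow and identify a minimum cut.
Max flow = 11, Min cut edges: (0,1)

Maximum flow: 11
Minimum cut: (0,1)
Partition: S = [0], T = [1, 2, 3, 4, 5]

Max-flow min-cut theorem verified: both equal 11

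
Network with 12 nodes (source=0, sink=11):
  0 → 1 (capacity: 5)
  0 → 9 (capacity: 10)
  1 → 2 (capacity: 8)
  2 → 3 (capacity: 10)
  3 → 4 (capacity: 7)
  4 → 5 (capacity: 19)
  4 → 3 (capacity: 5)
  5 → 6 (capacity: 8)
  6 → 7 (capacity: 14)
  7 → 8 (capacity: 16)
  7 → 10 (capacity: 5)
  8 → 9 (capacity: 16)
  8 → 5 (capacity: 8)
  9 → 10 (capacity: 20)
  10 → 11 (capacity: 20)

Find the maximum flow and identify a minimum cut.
Max flow = 15, Min cut edges: (0,1), (0,9)

Maximum flow: 15
Minimum cut: (0,1), (0,9)
Partition: S = [0], T = [1, 2, 3, 4, 5, 6, 7, 8, 9, 10, 11]

Max-flow min-cut theorem verified: both equal 15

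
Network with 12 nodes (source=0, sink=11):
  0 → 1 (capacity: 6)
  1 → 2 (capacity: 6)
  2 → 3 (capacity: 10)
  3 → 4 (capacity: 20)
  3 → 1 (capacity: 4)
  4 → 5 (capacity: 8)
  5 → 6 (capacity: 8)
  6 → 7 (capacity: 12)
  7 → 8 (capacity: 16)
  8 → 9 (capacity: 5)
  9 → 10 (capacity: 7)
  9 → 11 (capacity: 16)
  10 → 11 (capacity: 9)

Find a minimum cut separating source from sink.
Min cut value = 5, edges: (8,9)

Min cut value: 5
Partition: S = [0, 1, 2, 3, 4, 5, 6, 7, 8], T = [9, 10, 11]
Cut edges: (8,9)

By max-flow min-cut theorem, max flow = min cut = 5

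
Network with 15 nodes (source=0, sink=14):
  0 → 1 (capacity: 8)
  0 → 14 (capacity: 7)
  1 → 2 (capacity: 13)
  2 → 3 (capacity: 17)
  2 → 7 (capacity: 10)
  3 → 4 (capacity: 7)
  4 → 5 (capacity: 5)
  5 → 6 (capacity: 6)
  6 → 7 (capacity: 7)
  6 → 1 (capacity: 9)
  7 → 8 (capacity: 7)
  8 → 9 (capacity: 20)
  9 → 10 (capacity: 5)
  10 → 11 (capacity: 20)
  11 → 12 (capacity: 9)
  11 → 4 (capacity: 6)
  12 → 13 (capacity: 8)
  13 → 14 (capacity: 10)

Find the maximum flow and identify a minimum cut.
Max flow = 12, Min cut edges: (0,14), (9,10)

Maximum flow: 12
Minimum cut: (0,14), (9,10)
Partition: S = [0, 1, 2, 3, 4, 5, 6, 7, 8, 9], T = [10, 11, 12, 13, 14]

Max-flow min-cut theorem verified: both equal 12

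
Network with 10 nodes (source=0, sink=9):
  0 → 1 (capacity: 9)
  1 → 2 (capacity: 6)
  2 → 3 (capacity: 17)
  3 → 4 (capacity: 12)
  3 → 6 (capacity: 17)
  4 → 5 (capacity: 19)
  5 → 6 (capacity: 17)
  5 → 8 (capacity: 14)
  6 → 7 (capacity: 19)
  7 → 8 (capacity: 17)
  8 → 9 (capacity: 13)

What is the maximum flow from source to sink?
Maximum flow = 6

Max flow: 6

Flow assignment:
  0 → 1: 6/9
  1 → 2: 6/6
  2 → 3: 6/17
  3 → 4: 6/12
  4 → 5: 6/19
  5 → 8: 6/14
  8 → 9: 6/13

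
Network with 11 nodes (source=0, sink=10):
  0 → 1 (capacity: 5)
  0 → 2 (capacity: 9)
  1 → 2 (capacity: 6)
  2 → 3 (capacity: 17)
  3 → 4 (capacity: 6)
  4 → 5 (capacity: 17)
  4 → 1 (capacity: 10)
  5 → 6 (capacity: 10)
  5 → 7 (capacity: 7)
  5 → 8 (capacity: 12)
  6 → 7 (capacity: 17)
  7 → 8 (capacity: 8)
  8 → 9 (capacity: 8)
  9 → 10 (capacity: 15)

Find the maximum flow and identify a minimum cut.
Max flow = 6, Min cut edges: (3,4)

Maximum flow: 6
Minimum cut: (3,4)
Partition: S = [0, 1, 2, 3], T = [4, 5, 6, 7, 8, 9, 10]

Max-flow min-cut theorem verified: both equal 6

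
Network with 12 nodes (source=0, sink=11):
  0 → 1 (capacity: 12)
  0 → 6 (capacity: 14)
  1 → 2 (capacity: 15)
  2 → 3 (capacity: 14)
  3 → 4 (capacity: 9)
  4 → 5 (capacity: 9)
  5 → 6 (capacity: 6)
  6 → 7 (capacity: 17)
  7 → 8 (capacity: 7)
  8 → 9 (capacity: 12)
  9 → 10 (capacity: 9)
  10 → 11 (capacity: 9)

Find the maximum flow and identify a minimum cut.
Max flow = 7, Min cut edges: (7,8)

Maximum flow: 7
Minimum cut: (7,8)
Partition: S = [0, 1, 2, 3, 4, 5, 6, 7], T = [8, 9, 10, 11]

Max-flow min-cut theorem verified: both equal 7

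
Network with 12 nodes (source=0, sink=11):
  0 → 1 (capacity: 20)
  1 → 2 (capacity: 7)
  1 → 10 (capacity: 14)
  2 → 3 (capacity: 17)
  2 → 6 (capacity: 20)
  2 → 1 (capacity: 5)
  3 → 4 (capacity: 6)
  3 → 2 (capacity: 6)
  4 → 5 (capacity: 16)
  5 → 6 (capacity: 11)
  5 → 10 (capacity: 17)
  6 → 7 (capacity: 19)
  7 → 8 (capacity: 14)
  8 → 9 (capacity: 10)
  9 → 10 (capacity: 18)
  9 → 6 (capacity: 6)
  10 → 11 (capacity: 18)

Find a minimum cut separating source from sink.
Min cut value = 18, edges: (10,11)

Min cut value: 18
Partition: S = [0, 1, 2, 3, 4, 5, 6, 7, 8, 9, 10], T = [11]
Cut edges: (10,11)

By max-flow min-cut theorem, max flow = min cut = 18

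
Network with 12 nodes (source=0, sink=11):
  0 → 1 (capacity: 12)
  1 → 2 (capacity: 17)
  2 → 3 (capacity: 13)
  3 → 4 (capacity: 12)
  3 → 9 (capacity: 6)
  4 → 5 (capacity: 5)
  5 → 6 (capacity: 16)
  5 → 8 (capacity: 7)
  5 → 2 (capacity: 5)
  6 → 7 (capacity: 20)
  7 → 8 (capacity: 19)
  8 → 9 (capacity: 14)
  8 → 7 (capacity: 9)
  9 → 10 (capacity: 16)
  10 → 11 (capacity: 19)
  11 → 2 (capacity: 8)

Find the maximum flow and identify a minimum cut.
Max flow = 11, Min cut edges: (3,9), (4,5)

Maximum flow: 11
Minimum cut: (3,9), (4,5)
Partition: S = [0, 1, 2, 3, 4], T = [5, 6, 7, 8, 9, 10, 11]

Max-flow min-cut theorem verified: both equal 11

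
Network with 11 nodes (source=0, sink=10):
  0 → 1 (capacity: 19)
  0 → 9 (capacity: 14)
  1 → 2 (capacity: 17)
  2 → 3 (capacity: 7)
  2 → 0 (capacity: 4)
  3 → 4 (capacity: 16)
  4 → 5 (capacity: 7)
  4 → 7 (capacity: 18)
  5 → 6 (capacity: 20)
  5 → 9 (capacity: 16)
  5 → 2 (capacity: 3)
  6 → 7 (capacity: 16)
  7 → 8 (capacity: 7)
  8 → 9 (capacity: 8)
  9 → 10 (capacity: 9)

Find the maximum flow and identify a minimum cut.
Max flow = 9, Min cut edges: (9,10)

Maximum flow: 9
Minimum cut: (9,10)
Partition: S = [0, 1, 2, 3, 4, 5, 6, 7, 8, 9], T = [10]

Max-flow min-cut theorem verified: both equal 9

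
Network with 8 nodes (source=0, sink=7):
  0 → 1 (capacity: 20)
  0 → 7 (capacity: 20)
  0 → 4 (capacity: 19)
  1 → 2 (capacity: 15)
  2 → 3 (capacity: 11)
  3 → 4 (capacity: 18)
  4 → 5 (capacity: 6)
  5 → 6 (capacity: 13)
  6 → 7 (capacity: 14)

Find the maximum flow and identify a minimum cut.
Max flow = 26, Min cut edges: (0,7), (4,5)

Maximum flow: 26
Minimum cut: (0,7), (4,5)
Partition: S = [0, 1, 2, 3, 4], T = [5, 6, 7]

Max-flow min-cut theorem verified: both equal 26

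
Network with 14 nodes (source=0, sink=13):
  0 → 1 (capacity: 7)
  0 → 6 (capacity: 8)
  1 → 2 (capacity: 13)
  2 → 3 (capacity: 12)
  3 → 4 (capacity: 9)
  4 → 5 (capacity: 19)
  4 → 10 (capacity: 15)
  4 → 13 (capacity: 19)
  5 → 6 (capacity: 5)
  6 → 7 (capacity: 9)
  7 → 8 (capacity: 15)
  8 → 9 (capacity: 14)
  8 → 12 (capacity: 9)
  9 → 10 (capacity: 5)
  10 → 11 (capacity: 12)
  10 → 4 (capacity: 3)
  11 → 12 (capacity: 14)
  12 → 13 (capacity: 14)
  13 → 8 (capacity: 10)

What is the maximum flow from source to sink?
Maximum flow = 15

Max flow: 15

Flow assignment:
  0 → 1: 7/7
  0 → 6: 8/8
  1 → 2: 7/13
  2 → 3: 7/12
  3 → 4: 7/9
  4 → 13: 7/19
  6 → 7: 8/9
  7 → 8: 8/15
  8 → 12: 8/9
  12 → 13: 8/14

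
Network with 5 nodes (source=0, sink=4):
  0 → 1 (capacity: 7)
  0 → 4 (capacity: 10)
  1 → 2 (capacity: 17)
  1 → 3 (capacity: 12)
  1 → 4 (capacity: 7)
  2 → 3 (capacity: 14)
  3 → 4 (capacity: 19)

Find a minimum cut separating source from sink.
Min cut value = 17, edges: (0,1), (0,4)

Min cut value: 17
Partition: S = [0], T = [1, 2, 3, 4]
Cut edges: (0,1), (0,4)

By max-flow min-cut theorem, max flow = min cut = 17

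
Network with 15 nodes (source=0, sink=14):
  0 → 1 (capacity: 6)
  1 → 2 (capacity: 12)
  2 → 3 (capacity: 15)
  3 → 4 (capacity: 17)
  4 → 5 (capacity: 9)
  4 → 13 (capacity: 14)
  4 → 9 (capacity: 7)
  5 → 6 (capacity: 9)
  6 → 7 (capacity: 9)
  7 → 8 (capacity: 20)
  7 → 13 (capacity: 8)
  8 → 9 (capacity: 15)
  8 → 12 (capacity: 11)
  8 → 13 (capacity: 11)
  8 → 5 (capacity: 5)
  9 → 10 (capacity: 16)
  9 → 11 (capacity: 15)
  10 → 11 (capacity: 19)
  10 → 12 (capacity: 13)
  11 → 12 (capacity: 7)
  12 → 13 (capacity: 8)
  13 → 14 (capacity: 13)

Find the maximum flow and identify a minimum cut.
Max flow = 6, Min cut edges: (0,1)

Maximum flow: 6
Minimum cut: (0,1)
Partition: S = [0], T = [1, 2, 3, 4, 5, 6, 7, 8, 9, 10, 11, 12, 13, 14]

Max-flow min-cut theorem verified: both equal 6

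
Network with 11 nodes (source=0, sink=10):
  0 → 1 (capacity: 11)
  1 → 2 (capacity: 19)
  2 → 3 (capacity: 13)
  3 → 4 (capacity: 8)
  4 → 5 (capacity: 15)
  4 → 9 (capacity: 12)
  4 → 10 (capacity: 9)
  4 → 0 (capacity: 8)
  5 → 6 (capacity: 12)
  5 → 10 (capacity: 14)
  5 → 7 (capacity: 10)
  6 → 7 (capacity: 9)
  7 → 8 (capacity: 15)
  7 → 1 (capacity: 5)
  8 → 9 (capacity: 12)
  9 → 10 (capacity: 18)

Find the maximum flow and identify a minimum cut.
Max flow = 8, Min cut edges: (3,4)

Maximum flow: 8
Minimum cut: (3,4)
Partition: S = [0, 1, 2, 3], T = [4, 5, 6, 7, 8, 9, 10]

Max-flow min-cut theorem verified: both equal 8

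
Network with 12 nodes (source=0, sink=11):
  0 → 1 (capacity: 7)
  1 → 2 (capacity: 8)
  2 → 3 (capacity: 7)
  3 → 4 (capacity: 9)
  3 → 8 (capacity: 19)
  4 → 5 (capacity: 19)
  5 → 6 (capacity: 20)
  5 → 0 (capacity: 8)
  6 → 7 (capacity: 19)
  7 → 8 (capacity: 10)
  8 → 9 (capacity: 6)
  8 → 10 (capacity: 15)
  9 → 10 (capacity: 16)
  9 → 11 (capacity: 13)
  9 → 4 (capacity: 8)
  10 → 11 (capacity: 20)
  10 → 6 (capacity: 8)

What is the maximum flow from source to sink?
Maximum flow = 7

Max flow: 7

Flow assignment:
  0 → 1: 7/7
  1 → 2: 7/8
  2 → 3: 7/7
  3 → 8: 7/19
  8 → 9: 6/6
  8 → 10: 1/15
  9 → 11: 6/13
  10 → 11: 1/20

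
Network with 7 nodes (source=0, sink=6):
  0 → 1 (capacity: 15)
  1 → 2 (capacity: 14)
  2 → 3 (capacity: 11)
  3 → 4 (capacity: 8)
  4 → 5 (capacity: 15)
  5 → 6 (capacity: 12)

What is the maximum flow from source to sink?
Maximum flow = 8

Max flow: 8

Flow assignment:
  0 → 1: 8/15
  1 → 2: 8/14
  2 → 3: 8/11
  3 → 4: 8/8
  4 → 5: 8/15
  5 → 6: 8/12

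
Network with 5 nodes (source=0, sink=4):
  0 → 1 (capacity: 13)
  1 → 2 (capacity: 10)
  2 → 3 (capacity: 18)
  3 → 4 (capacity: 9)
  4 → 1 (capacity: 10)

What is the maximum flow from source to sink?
Maximum flow = 9

Max flow: 9

Flow assignment:
  0 → 1: 9/13
  1 → 2: 9/10
  2 → 3: 9/18
  3 → 4: 9/9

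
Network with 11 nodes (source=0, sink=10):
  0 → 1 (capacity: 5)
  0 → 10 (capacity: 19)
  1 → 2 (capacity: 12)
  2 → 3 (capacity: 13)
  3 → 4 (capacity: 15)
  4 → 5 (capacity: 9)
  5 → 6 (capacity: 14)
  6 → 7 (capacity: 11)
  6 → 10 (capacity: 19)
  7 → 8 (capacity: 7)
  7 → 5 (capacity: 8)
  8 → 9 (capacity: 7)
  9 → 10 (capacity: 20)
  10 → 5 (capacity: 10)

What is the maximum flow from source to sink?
Maximum flow = 24

Max flow: 24

Flow assignment:
  0 → 1: 5/5
  0 → 10: 19/19
  1 → 2: 5/12
  2 → 3: 5/13
  3 → 4: 5/15
  4 → 5: 5/9
  5 → 6: 5/14
  6 → 10: 5/19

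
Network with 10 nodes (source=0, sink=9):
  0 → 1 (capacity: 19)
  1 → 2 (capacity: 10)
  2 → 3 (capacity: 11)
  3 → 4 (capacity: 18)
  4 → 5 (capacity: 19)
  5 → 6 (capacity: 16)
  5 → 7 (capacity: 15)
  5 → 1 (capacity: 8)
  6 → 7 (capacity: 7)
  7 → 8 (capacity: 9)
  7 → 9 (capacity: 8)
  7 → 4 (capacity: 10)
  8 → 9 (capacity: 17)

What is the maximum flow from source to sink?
Maximum flow = 10

Max flow: 10

Flow assignment:
  0 → 1: 10/19
  1 → 2: 10/10
  2 → 3: 10/11
  3 → 4: 10/18
  4 → 5: 10/19
  5 → 7: 10/15
  7 → 8: 2/9
  7 → 9: 8/8
  8 → 9: 2/17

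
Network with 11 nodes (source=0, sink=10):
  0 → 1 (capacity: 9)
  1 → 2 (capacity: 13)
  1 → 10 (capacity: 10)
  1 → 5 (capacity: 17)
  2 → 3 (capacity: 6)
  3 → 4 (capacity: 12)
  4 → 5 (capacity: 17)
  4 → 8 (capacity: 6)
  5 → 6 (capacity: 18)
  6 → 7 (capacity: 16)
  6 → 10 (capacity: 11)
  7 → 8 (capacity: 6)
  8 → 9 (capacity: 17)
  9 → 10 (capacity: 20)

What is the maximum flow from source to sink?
Maximum flow = 9

Max flow: 9

Flow assignment:
  0 → 1: 9/9
  1 → 10: 9/10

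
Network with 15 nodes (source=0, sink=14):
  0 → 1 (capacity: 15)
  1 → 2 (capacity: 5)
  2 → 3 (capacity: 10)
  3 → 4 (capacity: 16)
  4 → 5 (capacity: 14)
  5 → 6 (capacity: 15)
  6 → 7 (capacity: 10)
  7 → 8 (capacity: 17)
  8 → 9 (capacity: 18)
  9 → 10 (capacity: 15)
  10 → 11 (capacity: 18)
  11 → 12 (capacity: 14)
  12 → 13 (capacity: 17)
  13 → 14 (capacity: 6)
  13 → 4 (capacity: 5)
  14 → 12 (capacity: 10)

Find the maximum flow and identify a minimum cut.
Max flow = 5, Min cut edges: (1,2)

Maximum flow: 5
Minimum cut: (1,2)
Partition: S = [0, 1], T = [2, 3, 4, 5, 6, 7, 8, 9, 10, 11, 12, 13, 14]

Max-flow min-cut theorem verified: both equal 5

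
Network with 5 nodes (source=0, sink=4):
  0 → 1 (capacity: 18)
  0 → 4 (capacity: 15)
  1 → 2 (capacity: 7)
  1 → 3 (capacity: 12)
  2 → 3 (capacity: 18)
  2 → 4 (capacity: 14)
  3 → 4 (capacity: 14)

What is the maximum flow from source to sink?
Maximum flow = 33

Max flow: 33

Flow assignment:
  0 → 1: 18/18
  0 → 4: 15/15
  1 → 2: 7/7
  1 → 3: 11/12
  2 → 4: 7/14
  3 → 4: 11/14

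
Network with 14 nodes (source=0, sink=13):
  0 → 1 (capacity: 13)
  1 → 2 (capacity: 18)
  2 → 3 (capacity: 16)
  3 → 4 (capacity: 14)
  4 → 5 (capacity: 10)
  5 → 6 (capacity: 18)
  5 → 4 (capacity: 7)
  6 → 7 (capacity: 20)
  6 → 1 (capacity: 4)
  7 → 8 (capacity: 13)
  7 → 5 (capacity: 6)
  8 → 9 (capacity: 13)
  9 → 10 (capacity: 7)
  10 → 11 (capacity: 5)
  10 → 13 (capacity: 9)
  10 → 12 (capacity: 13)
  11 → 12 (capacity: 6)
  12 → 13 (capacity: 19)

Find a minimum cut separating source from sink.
Min cut value = 7, edges: (9,10)

Min cut value: 7
Partition: S = [0, 1, 2, 3, 4, 5, 6, 7, 8, 9], T = [10, 11, 12, 13]
Cut edges: (9,10)

By max-flow min-cut theorem, max flow = min cut = 7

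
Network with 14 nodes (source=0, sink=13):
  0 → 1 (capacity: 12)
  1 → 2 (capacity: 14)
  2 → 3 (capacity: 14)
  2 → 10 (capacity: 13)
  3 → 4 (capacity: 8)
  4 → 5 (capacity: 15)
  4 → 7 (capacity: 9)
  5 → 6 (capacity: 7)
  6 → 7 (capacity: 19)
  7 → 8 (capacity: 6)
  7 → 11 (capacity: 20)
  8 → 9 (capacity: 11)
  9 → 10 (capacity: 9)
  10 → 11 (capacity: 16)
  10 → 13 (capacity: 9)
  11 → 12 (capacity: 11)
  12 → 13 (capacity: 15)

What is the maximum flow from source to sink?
Maximum flow = 12

Max flow: 12

Flow assignment:
  0 → 1: 12/12
  1 → 2: 12/14
  2 → 10: 12/13
  10 → 11: 3/16
  10 → 13: 9/9
  11 → 12: 3/11
  12 → 13: 3/15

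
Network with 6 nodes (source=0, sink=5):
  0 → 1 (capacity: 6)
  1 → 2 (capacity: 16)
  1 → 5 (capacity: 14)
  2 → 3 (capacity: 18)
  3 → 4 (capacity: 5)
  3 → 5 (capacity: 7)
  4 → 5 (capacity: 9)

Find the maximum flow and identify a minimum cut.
Max flow = 6, Min cut edges: (0,1)

Maximum flow: 6
Minimum cut: (0,1)
Partition: S = [0], T = [1, 2, 3, 4, 5]

Max-flow min-cut theorem verified: both equal 6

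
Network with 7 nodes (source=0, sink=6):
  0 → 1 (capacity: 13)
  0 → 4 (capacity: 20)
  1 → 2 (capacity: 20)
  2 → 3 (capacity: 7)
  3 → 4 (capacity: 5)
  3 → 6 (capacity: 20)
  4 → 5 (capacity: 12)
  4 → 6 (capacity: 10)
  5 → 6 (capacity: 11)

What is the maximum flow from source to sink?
Maximum flow = 27

Max flow: 27

Flow assignment:
  0 → 1: 7/13
  0 → 4: 20/20
  1 → 2: 7/20
  2 → 3: 7/7
  3 → 6: 7/20
  4 → 5: 10/12
  4 → 6: 10/10
  5 → 6: 10/11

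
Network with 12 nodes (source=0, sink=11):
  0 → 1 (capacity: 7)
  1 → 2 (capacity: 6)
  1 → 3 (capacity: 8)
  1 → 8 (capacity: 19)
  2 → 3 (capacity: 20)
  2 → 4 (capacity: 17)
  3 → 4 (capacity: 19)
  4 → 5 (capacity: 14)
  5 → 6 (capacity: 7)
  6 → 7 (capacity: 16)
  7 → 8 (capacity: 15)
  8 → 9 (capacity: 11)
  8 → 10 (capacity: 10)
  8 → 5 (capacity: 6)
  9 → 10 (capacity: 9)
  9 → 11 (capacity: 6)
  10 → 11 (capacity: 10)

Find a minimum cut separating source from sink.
Min cut value = 7, edges: (0,1)

Min cut value: 7
Partition: S = [0], T = [1, 2, 3, 4, 5, 6, 7, 8, 9, 10, 11]
Cut edges: (0,1)

By max-flow min-cut theorem, max flow = min cut = 7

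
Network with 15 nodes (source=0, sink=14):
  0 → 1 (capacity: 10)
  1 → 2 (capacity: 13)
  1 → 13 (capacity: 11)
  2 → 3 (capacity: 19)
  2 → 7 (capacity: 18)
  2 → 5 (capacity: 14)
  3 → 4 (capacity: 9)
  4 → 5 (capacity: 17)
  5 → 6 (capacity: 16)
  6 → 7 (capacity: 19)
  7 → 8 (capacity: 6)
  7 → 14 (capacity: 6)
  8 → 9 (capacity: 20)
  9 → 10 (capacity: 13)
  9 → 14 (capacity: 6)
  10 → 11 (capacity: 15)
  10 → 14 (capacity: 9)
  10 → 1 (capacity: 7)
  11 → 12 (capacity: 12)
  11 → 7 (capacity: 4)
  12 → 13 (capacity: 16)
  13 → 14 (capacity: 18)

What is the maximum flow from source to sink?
Maximum flow = 10

Max flow: 10

Flow assignment:
  0 → 1: 10/10
  1 → 13: 10/11
  13 → 14: 10/18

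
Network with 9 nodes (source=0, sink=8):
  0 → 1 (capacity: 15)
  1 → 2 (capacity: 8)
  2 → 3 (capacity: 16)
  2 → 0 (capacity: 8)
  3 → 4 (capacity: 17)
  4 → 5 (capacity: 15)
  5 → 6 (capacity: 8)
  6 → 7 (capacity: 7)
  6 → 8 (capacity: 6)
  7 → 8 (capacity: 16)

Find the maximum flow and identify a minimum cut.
Max flow = 8, Min cut edges: (5,6)

Maximum flow: 8
Minimum cut: (5,6)
Partition: S = [0, 1, 2, 3, 4, 5], T = [6, 7, 8]

Max-flow min-cut theorem verified: both equal 8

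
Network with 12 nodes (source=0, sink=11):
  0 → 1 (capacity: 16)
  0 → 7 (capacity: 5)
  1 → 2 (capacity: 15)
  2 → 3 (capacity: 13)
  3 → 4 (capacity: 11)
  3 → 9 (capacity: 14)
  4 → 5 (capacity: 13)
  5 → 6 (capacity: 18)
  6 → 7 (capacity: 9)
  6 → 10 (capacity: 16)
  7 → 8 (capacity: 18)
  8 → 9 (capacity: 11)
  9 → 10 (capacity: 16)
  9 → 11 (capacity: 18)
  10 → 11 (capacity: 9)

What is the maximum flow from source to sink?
Maximum flow = 18

Max flow: 18

Flow assignment:
  0 → 1: 13/16
  0 → 7: 5/5
  1 → 2: 13/15
  2 → 3: 13/13
  3 → 9: 13/14
  7 → 8: 5/18
  8 → 9: 5/11
  9 → 11: 18/18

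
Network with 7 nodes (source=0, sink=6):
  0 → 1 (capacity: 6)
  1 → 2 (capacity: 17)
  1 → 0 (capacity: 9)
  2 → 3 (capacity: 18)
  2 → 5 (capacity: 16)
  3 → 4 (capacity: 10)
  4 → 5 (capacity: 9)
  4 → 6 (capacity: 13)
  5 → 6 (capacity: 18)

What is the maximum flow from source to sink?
Maximum flow = 6

Max flow: 6

Flow assignment:
  0 → 1: 6/6
  1 → 2: 6/17
  2 → 5: 6/16
  5 → 6: 6/18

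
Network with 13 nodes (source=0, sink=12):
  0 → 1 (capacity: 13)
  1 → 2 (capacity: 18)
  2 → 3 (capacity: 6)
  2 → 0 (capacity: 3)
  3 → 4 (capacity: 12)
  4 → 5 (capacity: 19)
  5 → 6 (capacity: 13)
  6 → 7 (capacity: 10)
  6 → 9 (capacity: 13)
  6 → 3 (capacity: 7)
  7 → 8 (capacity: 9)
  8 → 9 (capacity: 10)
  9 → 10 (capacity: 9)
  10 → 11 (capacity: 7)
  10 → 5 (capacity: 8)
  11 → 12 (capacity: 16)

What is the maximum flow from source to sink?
Maximum flow = 6

Max flow: 6

Flow assignment:
  0 → 1: 6/13
  1 → 2: 6/18
  2 → 3: 6/6
  3 → 4: 6/12
  4 → 5: 6/19
  5 → 6: 6/13
  6 → 9: 6/13
  9 → 10: 6/9
  10 → 11: 6/7
  11 → 12: 6/16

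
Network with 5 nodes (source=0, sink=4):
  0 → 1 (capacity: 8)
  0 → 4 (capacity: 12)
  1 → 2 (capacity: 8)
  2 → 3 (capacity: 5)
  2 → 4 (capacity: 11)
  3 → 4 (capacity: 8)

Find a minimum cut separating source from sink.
Min cut value = 20, edges: (0,4), (1,2)

Min cut value: 20
Partition: S = [0, 1], T = [2, 3, 4]
Cut edges: (0,4), (1,2)

By max-flow min-cut theorem, max flow = min cut = 20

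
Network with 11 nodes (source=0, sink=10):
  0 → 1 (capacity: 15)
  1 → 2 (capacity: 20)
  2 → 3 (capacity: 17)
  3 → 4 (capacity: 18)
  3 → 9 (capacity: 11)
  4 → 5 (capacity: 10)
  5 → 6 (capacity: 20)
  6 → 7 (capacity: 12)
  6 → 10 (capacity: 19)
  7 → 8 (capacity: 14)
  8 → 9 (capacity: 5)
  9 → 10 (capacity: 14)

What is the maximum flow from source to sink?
Maximum flow = 15

Max flow: 15

Flow assignment:
  0 → 1: 15/15
  1 → 2: 15/20
  2 → 3: 15/17
  3 → 4: 4/18
  3 → 9: 11/11
  4 → 5: 4/10
  5 → 6: 4/20
  6 → 10: 4/19
  9 → 10: 11/14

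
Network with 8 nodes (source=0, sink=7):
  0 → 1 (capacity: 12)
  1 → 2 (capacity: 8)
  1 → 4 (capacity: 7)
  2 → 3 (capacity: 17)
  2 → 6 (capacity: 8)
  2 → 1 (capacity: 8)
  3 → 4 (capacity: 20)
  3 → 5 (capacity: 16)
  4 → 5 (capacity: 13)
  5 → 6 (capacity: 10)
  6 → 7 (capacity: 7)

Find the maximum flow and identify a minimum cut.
Max flow = 7, Min cut edges: (6,7)

Maximum flow: 7
Minimum cut: (6,7)
Partition: S = [0, 1, 2, 3, 4, 5, 6], T = [7]

Max-flow min-cut theorem verified: both equal 7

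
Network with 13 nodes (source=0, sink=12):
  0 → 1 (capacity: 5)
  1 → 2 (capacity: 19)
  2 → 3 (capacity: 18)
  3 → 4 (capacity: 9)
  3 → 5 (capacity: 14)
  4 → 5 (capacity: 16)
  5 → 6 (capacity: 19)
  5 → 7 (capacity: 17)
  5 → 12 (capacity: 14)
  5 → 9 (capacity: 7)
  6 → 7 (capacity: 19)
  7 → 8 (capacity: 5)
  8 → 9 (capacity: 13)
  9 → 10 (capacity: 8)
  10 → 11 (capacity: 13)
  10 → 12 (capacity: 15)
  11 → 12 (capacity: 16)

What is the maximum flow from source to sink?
Maximum flow = 5

Max flow: 5

Flow assignment:
  0 → 1: 5/5
  1 → 2: 5/19
  2 → 3: 5/18
  3 → 5: 5/14
  5 → 12: 5/14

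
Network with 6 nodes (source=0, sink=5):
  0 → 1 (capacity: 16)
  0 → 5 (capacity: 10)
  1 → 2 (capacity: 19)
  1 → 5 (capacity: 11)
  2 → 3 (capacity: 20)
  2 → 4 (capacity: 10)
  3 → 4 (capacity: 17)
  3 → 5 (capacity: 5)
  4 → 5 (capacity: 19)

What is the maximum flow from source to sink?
Maximum flow = 26

Max flow: 26

Flow assignment:
  0 → 1: 16/16
  0 → 5: 10/10
  1 → 2: 5/19
  1 → 5: 11/11
  2 → 3: 5/20
  3 → 5: 5/5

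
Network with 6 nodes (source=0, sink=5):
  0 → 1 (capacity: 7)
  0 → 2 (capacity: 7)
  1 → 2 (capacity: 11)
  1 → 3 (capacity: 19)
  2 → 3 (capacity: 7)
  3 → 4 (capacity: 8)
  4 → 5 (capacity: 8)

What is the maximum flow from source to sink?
Maximum flow = 8

Max flow: 8

Flow assignment:
  0 → 1: 1/7
  0 → 2: 7/7
  1 → 3: 1/19
  2 → 3: 7/7
  3 → 4: 8/8
  4 → 5: 8/8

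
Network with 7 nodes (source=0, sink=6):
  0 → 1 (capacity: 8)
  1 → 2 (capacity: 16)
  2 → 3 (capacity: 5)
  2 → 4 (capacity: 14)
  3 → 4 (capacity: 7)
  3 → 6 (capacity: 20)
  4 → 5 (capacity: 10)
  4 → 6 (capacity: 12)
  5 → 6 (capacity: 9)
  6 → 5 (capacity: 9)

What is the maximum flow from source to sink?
Maximum flow = 8

Max flow: 8

Flow assignment:
  0 → 1: 8/8
  1 → 2: 8/16
  2 → 3: 5/5
  2 → 4: 3/14
  3 → 6: 5/20
  4 → 6: 3/12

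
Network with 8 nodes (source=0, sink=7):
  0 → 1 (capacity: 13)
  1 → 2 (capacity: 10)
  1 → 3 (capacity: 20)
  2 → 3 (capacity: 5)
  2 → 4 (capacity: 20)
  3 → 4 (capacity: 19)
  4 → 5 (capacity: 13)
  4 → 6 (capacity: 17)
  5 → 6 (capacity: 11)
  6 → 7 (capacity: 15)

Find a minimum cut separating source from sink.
Min cut value = 13, edges: (0,1)

Min cut value: 13
Partition: S = [0], T = [1, 2, 3, 4, 5, 6, 7]
Cut edges: (0,1)

By max-flow min-cut theorem, max flow = min cut = 13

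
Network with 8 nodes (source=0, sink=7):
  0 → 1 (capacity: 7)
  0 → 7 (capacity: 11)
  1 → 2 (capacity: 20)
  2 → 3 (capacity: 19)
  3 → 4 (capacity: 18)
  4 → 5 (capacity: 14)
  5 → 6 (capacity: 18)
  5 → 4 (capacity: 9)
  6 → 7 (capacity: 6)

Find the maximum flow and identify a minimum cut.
Max flow = 17, Min cut edges: (0,7), (6,7)

Maximum flow: 17
Minimum cut: (0,7), (6,7)
Partition: S = [0, 1, 2, 3, 4, 5, 6], T = [7]

Max-flow min-cut theorem verified: both equal 17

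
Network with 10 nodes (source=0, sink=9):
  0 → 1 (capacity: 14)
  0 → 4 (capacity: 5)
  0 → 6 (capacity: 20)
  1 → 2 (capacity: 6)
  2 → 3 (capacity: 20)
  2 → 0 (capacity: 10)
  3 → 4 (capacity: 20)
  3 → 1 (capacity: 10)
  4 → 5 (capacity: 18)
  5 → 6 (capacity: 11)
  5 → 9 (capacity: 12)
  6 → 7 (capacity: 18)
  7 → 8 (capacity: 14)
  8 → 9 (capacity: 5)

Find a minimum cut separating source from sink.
Min cut value = 16, edges: (0,4), (1,2), (8,9)

Min cut value: 16
Partition: S = [0, 1, 6, 7, 8], T = [2, 3, 4, 5, 9]
Cut edges: (0,4), (1,2), (8,9)

By max-flow min-cut theorem, max flow = min cut = 16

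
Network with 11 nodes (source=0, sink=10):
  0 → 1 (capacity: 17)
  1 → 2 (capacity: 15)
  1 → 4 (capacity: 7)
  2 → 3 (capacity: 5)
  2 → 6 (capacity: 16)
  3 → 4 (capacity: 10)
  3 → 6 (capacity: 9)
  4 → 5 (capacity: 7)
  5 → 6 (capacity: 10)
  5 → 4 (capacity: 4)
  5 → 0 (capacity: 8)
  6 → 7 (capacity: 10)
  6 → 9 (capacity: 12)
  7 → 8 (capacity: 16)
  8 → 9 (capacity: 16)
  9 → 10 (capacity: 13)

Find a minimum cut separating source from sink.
Min cut value = 13, edges: (9,10)

Min cut value: 13
Partition: S = [0, 1, 2, 3, 4, 5, 6, 7, 8, 9], T = [10]
Cut edges: (9,10)

By max-flow min-cut theorem, max flow = min cut = 13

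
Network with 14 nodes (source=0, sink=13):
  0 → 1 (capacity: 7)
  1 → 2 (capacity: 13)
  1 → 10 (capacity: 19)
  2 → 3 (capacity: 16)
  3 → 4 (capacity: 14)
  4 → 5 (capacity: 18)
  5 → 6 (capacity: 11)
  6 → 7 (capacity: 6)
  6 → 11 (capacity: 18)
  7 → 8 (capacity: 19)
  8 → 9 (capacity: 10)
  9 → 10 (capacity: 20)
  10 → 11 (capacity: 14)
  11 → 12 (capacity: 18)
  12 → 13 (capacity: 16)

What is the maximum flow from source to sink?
Maximum flow = 7

Max flow: 7

Flow assignment:
  0 → 1: 7/7
  1 → 10: 7/19
  10 → 11: 7/14
  11 → 12: 7/18
  12 → 13: 7/16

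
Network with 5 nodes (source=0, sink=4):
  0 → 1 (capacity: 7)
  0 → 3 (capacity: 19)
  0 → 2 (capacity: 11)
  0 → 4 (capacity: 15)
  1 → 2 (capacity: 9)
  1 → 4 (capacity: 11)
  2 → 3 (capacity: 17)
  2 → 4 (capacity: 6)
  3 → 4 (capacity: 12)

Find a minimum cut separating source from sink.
Min cut value = 40, edges: (0,1), (0,4), (2,4), (3,4)

Min cut value: 40
Partition: S = [0, 2, 3], T = [1, 4]
Cut edges: (0,1), (0,4), (2,4), (3,4)

By max-flow min-cut theorem, max flow = min cut = 40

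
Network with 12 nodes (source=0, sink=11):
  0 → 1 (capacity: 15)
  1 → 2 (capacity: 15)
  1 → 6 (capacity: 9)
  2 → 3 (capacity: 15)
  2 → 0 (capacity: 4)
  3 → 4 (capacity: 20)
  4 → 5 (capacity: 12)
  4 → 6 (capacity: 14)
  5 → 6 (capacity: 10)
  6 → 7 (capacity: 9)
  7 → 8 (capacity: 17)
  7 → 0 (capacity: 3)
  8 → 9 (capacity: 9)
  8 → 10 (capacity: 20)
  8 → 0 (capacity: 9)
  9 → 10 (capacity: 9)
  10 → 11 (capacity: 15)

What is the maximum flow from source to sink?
Maximum flow = 9

Max flow: 9

Flow assignment:
  0 → 1: 9/15
  1 → 2: 6/15
  1 → 6: 3/9
  2 → 3: 6/15
  3 → 4: 6/20
  4 → 6: 6/14
  6 → 7: 9/9
  7 → 8: 9/17
  8 → 10: 9/20
  10 → 11: 9/15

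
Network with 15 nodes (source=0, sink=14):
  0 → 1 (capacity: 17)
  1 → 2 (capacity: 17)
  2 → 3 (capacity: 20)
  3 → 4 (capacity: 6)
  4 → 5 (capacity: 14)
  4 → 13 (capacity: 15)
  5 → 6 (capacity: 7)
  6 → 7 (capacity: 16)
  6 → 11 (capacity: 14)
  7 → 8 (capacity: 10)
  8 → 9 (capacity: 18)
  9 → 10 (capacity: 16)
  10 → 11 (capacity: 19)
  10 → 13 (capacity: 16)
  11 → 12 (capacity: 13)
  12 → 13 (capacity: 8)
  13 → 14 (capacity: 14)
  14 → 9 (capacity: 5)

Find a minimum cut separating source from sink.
Min cut value = 6, edges: (3,4)

Min cut value: 6
Partition: S = [0, 1, 2, 3], T = [4, 5, 6, 7, 8, 9, 10, 11, 12, 13, 14]
Cut edges: (3,4)

By max-flow min-cut theorem, max flow = min cut = 6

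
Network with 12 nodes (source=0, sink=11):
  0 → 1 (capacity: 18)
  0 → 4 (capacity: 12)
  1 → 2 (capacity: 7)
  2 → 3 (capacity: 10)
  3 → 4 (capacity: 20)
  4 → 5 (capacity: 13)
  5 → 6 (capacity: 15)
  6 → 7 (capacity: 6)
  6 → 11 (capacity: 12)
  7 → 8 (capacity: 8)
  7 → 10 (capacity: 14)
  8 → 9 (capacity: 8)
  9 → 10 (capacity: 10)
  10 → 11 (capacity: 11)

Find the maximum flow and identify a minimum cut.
Max flow = 13, Min cut edges: (4,5)

Maximum flow: 13
Minimum cut: (4,5)
Partition: S = [0, 1, 2, 3, 4], T = [5, 6, 7, 8, 9, 10, 11]

Max-flow min-cut theorem verified: both equal 13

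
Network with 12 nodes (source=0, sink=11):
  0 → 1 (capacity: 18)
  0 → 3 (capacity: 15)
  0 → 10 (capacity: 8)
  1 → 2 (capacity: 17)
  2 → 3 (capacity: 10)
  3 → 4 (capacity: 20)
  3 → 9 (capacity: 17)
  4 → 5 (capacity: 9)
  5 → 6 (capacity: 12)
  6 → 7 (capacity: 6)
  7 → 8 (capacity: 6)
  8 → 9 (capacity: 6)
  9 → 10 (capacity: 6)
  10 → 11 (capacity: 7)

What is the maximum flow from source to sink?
Maximum flow = 7

Max flow: 7

Flow assignment:
  0 → 1: 6/18
  0 → 10: 1/8
  1 → 2: 6/17
  2 → 3: 6/10
  3 → 4: 6/20
  4 → 5: 6/9
  5 → 6: 6/12
  6 → 7: 6/6
  7 → 8: 6/6
  8 → 9: 6/6
  9 → 10: 6/6
  10 → 11: 7/7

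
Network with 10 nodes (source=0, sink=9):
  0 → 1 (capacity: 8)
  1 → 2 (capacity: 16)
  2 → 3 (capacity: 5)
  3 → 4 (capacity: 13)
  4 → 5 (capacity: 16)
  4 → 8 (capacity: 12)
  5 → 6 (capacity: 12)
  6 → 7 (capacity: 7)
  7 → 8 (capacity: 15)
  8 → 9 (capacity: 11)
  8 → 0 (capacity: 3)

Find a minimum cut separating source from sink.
Min cut value = 5, edges: (2,3)

Min cut value: 5
Partition: S = [0, 1, 2], T = [3, 4, 5, 6, 7, 8, 9]
Cut edges: (2,3)

By max-flow min-cut theorem, max flow = min cut = 5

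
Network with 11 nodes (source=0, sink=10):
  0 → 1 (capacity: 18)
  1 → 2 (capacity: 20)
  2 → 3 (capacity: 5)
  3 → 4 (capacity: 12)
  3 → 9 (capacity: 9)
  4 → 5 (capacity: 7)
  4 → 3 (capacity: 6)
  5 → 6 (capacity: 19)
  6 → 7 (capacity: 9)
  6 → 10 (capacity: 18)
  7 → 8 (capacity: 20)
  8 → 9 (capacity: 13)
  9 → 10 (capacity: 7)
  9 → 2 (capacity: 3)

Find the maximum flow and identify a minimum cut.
Max flow = 5, Min cut edges: (2,3)

Maximum flow: 5
Minimum cut: (2,3)
Partition: S = [0, 1, 2], T = [3, 4, 5, 6, 7, 8, 9, 10]

Max-flow min-cut theorem verified: both equal 5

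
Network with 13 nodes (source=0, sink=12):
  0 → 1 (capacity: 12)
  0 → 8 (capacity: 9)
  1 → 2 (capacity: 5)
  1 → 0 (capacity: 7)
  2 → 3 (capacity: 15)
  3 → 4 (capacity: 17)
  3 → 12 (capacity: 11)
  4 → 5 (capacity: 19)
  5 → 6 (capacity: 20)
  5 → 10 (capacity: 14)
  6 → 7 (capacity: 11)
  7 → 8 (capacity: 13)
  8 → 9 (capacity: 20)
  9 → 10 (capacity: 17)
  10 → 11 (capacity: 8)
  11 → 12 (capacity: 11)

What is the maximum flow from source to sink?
Maximum flow = 13

Max flow: 13

Flow assignment:
  0 → 1: 5/12
  0 → 8: 8/9
  1 → 2: 5/5
  2 → 3: 5/15
  3 → 12: 5/11
  8 → 9: 8/20
  9 → 10: 8/17
  10 → 11: 8/8
  11 → 12: 8/11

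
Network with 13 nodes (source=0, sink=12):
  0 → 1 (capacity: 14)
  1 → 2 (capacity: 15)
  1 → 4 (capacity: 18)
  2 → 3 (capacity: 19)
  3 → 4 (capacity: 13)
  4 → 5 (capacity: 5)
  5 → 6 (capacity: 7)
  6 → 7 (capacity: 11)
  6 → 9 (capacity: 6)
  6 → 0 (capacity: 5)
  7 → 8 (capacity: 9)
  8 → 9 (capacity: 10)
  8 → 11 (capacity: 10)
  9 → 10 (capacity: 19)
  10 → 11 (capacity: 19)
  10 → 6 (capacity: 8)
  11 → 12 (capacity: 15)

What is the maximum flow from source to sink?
Maximum flow = 5

Max flow: 5

Flow assignment:
  0 → 1: 5/14
  1 → 4: 5/18
  4 → 5: 5/5
  5 → 6: 5/7
  6 → 7: 5/11
  7 → 8: 5/9
  8 → 11: 5/10
  11 → 12: 5/15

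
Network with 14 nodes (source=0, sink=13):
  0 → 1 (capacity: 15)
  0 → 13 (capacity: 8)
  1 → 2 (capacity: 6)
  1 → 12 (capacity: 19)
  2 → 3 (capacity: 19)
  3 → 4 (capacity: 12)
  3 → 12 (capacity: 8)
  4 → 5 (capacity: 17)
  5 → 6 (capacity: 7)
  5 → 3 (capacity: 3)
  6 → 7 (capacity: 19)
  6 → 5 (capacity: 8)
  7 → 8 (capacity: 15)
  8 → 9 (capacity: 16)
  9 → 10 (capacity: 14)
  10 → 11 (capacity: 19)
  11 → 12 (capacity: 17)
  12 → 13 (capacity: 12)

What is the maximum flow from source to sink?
Maximum flow = 20

Max flow: 20

Flow assignment:
  0 → 1: 12/15
  0 → 13: 8/8
  1 → 12: 12/19
  12 → 13: 12/12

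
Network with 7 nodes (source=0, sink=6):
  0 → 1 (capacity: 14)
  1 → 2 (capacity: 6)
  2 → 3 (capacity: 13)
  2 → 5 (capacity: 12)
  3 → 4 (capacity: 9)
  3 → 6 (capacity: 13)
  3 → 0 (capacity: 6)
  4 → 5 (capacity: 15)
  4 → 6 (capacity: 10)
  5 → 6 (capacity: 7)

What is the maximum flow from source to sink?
Maximum flow = 6

Max flow: 6

Flow assignment:
  0 → 1: 6/14
  1 → 2: 6/6
  2 → 3: 6/13
  3 → 6: 6/13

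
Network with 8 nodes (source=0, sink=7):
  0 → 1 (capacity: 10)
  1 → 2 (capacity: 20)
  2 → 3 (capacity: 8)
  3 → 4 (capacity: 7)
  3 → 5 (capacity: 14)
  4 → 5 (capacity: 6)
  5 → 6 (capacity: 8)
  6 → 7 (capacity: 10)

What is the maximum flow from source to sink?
Maximum flow = 8

Max flow: 8

Flow assignment:
  0 → 1: 8/10
  1 → 2: 8/20
  2 → 3: 8/8
  3 → 5: 8/14
  5 → 6: 8/8
  6 → 7: 8/10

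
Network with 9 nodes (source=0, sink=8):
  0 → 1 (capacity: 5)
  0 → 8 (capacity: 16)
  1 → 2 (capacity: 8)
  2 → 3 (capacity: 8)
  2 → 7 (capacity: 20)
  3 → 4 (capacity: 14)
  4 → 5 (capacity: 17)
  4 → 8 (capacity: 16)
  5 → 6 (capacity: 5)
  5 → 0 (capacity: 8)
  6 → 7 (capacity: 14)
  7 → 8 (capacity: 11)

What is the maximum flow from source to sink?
Maximum flow = 21

Max flow: 21

Flow assignment:
  0 → 1: 5/5
  0 → 8: 16/16
  1 → 2: 5/8
  2 → 7: 5/20
  7 → 8: 5/11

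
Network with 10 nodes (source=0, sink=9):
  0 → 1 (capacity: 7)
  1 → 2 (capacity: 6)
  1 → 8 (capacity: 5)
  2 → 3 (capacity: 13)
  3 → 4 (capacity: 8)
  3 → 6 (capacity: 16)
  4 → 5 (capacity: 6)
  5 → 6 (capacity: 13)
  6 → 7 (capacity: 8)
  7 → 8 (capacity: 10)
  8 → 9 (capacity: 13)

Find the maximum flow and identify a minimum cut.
Max flow = 7, Min cut edges: (0,1)

Maximum flow: 7
Minimum cut: (0,1)
Partition: S = [0], T = [1, 2, 3, 4, 5, 6, 7, 8, 9]

Max-flow min-cut theorem verified: both equal 7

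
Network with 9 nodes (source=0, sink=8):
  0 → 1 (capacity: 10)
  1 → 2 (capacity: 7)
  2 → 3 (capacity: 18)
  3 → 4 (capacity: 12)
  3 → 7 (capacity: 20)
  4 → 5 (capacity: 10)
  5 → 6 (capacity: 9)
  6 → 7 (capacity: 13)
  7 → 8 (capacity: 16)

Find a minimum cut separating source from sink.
Min cut value = 7, edges: (1,2)

Min cut value: 7
Partition: S = [0, 1], T = [2, 3, 4, 5, 6, 7, 8]
Cut edges: (1,2)

By max-flow min-cut theorem, max flow = min cut = 7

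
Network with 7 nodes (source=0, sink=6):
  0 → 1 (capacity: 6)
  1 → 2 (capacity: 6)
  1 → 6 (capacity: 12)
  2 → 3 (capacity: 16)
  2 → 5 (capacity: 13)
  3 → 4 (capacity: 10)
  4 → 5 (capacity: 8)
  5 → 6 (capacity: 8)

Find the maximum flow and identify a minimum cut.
Max flow = 6, Min cut edges: (0,1)

Maximum flow: 6
Minimum cut: (0,1)
Partition: S = [0], T = [1, 2, 3, 4, 5, 6]

Max-flow min-cut theorem verified: both equal 6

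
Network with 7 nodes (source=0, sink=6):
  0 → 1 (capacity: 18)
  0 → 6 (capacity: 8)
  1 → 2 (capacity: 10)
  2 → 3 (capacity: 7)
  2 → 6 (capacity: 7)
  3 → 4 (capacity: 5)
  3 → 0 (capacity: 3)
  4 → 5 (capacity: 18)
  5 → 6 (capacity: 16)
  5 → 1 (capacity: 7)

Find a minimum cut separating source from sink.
Min cut value = 18, edges: (0,6), (1,2)

Min cut value: 18
Partition: S = [0, 1], T = [2, 3, 4, 5, 6]
Cut edges: (0,6), (1,2)

By max-flow min-cut theorem, max flow = min cut = 18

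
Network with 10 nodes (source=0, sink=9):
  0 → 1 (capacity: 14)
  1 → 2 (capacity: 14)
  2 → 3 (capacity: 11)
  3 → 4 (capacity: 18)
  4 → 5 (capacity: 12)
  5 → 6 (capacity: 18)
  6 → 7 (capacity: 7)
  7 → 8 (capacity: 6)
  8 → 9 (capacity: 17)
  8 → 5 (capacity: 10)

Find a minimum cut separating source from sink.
Min cut value = 6, edges: (7,8)

Min cut value: 6
Partition: S = [0, 1, 2, 3, 4, 5, 6, 7], T = [8, 9]
Cut edges: (7,8)

By max-flow min-cut theorem, max flow = min cut = 6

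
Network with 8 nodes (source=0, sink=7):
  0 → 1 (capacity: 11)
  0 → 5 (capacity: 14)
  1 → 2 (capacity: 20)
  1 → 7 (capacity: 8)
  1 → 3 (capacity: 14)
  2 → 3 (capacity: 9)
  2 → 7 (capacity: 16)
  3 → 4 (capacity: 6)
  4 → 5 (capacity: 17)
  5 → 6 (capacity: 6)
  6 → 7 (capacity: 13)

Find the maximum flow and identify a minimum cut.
Max flow = 17, Min cut edges: (0,1), (5,6)

Maximum flow: 17
Minimum cut: (0,1), (5,6)
Partition: S = [0, 3, 4, 5], T = [1, 2, 6, 7]

Max-flow min-cut theorem verified: both equal 17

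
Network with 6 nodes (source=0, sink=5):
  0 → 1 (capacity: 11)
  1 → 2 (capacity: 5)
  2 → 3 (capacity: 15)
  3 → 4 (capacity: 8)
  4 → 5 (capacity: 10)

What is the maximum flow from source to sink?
Maximum flow = 5

Max flow: 5

Flow assignment:
  0 → 1: 5/11
  1 → 2: 5/5
  2 → 3: 5/15
  3 → 4: 5/8
  4 → 5: 5/10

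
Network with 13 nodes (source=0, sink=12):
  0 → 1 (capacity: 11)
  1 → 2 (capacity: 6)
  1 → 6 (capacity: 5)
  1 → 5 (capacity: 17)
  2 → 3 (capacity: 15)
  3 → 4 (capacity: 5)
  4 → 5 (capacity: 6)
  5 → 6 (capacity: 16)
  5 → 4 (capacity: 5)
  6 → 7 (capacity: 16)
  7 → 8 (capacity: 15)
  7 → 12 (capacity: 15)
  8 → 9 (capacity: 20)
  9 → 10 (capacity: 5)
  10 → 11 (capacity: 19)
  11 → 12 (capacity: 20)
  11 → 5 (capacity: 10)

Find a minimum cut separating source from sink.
Min cut value = 11, edges: (0,1)

Min cut value: 11
Partition: S = [0], T = [1, 2, 3, 4, 5, 6, 7, 8, 9, 10, 11, 12]
Cut edges: (0,1)

By max-flow min-cut theorem, max flow = min cut = 11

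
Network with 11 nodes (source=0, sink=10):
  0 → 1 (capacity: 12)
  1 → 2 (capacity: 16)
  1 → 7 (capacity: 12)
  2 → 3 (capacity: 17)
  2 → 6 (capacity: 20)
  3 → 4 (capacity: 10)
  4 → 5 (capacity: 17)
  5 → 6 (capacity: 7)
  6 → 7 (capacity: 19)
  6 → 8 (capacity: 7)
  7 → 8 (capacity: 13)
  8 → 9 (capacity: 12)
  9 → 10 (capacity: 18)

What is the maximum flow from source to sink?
Maximum flow = 12

Max flow: 12

Flow assignment:
  0 → 1: 12/12
  1 → 7: 12/12
  7 → 8: 12/13
  8 → 9: 12/12
  9 → 10: 12/18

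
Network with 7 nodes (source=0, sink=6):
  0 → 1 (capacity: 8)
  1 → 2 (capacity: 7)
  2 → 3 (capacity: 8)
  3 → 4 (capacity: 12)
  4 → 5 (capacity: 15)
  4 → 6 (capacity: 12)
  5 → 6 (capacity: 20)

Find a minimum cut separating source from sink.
Min cut value = 7, edges: (1,2)

Min cut value: 7
Partition: S = [0, 1], T = [2, 3, 4, 5, 6]
Cut edges: (1,2)

By max-flow min-cut theorem, max flow = min cut = 7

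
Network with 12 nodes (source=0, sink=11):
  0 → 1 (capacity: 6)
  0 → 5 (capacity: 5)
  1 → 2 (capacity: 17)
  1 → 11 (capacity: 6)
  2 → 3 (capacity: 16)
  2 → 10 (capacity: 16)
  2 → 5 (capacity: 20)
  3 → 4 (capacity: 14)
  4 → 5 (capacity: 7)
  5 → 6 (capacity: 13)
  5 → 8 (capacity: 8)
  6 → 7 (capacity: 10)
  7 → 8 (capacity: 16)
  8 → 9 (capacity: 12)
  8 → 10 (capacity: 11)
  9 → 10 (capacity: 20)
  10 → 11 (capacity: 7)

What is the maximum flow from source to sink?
Maximum flow = 11

Max flow: 11

Flow assignment:
  0 → 1: 6/6
  0 → 5: 5/5
  1 → 11: 6/6
  5 → 8: 5/8
  8 → 10: 5/11
  10 → 11: 5/7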